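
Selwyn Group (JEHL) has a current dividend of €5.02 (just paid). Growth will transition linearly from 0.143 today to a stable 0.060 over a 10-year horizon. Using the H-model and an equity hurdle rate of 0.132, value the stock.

H-model: P₀ = D₀[(1+g_L) + H(g_S−g_L)]/(r−g_L), with H = 10/2 = 5.
P₀ = 5.02 × [(1+0.06) + 5×(0.143−0.06)] / (0.132−0.06)
   = 5.02 × 1.4750 / 0.072 = 102.8403

€102.84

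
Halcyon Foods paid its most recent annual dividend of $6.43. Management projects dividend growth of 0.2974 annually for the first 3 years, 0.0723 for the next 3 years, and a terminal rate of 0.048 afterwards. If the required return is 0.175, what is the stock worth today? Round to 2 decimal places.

Three-stage DDM. Project D₁…D_6; terminal Gordon value at t=6 with g = 0.048; discount at r = 0.175.
D_1 = 8.3423
D_2 = 10.8233
D_3 = 14.0421
D_4 = 15.0574
D_5 = 16.1460
D_6 = 17.3134
TV_6 = 18.1444/(0.175−0.048) = 142.8694
P₀ = Σ Dₜ/(1+r)ᵗ + TV_6/(1+r)^6 = 99.5717

$99.57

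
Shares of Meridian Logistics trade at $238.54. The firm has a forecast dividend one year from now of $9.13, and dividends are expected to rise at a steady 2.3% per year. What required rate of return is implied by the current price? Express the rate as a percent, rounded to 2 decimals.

Rearranging the constant-growth DDM: r = D₁/P₀ + g.
r = 9.1300 / 238.54 + 0.023 = 0.03827 + 0.023 = 0.06127

6.13%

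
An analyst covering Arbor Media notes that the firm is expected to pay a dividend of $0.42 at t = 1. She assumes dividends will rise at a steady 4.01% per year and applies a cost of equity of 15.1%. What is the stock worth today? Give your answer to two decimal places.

$3.79

Gordon growth model: P₀ = D₁/(r − g), with D₁ = 0.42 given directly.
P₀ = 0.4200 / (0.151 − 0.0401) = 0.4200 / 0.1109 = 3.7872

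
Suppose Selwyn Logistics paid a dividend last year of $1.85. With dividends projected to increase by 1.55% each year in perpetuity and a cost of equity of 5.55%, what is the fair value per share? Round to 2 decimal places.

Gordon growth model: P₀ = D₁/(r − g). D₁ = 1.85 × (1 + 0.0155) = 1.8787.
P₀ = 1.8787 / (0.0555 − 0.0155) = 1.8787 / 0.04 = 46.9669

$46.97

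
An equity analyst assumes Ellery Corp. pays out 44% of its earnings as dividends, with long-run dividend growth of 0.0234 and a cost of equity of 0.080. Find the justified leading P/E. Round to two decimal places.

7.77

Justified leading P/E = b/(r−g) = 0.44/(0.08−0.0234) = 7.7739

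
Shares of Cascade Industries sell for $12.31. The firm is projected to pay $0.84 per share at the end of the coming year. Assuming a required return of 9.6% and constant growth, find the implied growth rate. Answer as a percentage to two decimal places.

From P₀ = D₁/(r − g), the implied growth is g = r − D₁/P₀.
g = 0.096 − 0.84/12.31 = 0.096 − 0.06824 = 0.02776

2.78%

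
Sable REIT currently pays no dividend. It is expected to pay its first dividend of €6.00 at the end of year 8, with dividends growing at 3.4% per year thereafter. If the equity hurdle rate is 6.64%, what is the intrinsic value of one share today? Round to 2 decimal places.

€118.08

Deferred-dividend DDM. At t=7 the remaining stream is a growing perpetuity with first payment D_8 = 6.00.
V_7 = D_8/(r−g) = 6.00/(0.0664−0.034) = 185.1852
P₀ = V_7/(1+r)^7 = 185.1852/(1+0.0664)^7 = 118.0770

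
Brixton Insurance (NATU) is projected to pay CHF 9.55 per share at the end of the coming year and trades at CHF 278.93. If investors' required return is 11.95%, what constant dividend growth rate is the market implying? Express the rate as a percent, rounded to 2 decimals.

From P₀ = D₁/(r − g), the implied growth is g = r − D₁/P₀.
g = 0.1195 − 9.55/278.93 = 0.1195 − 0.03424 = 0.08526

8.53%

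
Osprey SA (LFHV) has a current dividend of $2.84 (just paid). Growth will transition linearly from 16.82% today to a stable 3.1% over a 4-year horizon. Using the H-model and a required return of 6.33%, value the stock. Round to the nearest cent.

H-model: P₀ = D₀[(1+g_L) + H(g_S−g_L)]/(r−g_L), with H = 4/2 = 2.
P₀ = 2.84 × [(1+0.031) + 2×(0.1682−0.031)] / (0.0633−0.031)
   = 2.84 × 1.3054 / 0.0323 = 114.7782

$114.78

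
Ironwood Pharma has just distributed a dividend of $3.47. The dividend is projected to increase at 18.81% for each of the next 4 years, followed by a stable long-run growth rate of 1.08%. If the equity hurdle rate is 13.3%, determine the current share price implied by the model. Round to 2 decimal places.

$50.36

Two-stage DDM. Project D₁…D_4 at 0.1881, terminal growth 0.0108, discount at r = 0.133.
D_1 = 4.1227
D_2 = 4.8982
D_3 = 5.8195
D_4 = 6.9142
Terminal value at t=4: TV = D_5/(r−g) = 6.9889/(0.133−0.0108) = 57.1920
P₀ = 4.1227/(1+0.133)^1 + 4.8982/(1+0.133)^2 + 5.8195/(1+0.133)^3 + 6.9142/(1+0.133)^4 + 57.1920/(1+0.133)^4 = 50.3585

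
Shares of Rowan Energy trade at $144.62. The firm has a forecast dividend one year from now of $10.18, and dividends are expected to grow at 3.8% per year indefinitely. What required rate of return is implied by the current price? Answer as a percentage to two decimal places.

Rearranging the constant-growth DDM: r = D₁/P₀ + g.
r = 10.1800 / 144.62 + 0.038 = 0.07039 + 0.038 = 0.10839

10.84%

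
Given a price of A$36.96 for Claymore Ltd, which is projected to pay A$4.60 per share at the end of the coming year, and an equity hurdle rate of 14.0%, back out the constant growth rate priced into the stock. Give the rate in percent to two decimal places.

1.55%

From P₀ = D₁/(r − g), the implied growth is g = r − D₁/P₀.
g = 0.14 − 4.60/36.96 = 0.14 − 0.12446 = 0.01554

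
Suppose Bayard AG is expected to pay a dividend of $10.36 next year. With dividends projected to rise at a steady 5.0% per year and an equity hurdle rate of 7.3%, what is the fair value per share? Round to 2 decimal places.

Gordon growth model: P₀ = D₁/(r − g), with D₁ = 10.36 given directly.
P₀ = 10.3600 / (0.073 − 0.05) = 10.3600 / 0.023 = 450.4348

$450.43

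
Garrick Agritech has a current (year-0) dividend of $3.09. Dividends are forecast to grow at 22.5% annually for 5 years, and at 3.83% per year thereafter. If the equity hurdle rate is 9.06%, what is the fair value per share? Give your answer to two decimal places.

Two-stage DDM. Project D₁…D_5 at 0.225, terminal growth 0.0383, discount at r = 0.0906.
D_1 = 3.7853
D_2 = 4.6369
D_3 = 5.6802
D_4 = 6.9583
D_5 = 8.5239
Terminal value at t=5: TV = D_6/(r−g) = 8.8504/(0.0906−0.0383) = 169.2233
P₀ = 3.7853/(1+0.0906)^1 + 4.6369/(1+0.0906)^2 + 5.6802/(1+0.0906)^3 + 6.9583/(1+0.0906)^4 + 8.5239/(1+0.0906)^5 + 169.2233/(1+0.0906)^5 = 131.8729

$131.87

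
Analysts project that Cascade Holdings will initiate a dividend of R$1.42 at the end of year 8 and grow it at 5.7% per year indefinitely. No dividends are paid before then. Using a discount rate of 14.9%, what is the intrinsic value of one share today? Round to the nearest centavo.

Deferred-dividend DDM. At t=7 the remaining stream is a growing perpetuity with first payment D_8 = 1.42.
V_7 = D_8/(r−g) = 1.42/(0.149−0.057) = 15.4348
P₀ = V_7/(1+r)^7 = 15.4348/(1+0.149)^7 = 5.8379

R$5.84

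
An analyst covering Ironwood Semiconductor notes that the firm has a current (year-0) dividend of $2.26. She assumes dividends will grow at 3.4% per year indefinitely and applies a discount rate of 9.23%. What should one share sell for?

$40.08

Gordon growth model: P₀ = D₁/(r − g). D₁ = 2.26 × (1 + 0.034) = 2.3368.
P₀ = 2.3368 / (0.0923 − 0.034) = 2.3368 / 0.0583 = 40.0830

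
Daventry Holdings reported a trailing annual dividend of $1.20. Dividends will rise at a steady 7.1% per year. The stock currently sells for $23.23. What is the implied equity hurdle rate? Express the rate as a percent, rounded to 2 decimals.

12.63%

Rearranging the constant-growth DDM: r = D₁/P₀ + g.
D₁ = 1.20 × (1 + 0.071) = 1.2852.
r = 1.2852 / 23.23 + 0.071 = 0.05533 + 0.071 = 0.12633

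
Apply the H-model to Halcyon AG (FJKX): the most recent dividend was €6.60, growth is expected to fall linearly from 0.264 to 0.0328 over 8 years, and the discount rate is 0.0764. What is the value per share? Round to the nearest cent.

H-model: P₀ = D₀[(1+g_L) + H(g_S−g_L)]/(r−g_L), with H = 8/2 = 4.
P₀ = 6.60 × [(1+0.0328) + 4×(0.264−0.0328)] / (0.0764−0.0328)
   = 6.60 × 1.9576 / 0.0436 = 296.3339

€296.33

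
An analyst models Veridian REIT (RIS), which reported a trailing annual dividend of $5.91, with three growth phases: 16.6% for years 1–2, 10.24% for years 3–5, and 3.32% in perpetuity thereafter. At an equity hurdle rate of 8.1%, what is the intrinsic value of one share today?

Three-stage DDM. Project D₁…D_5; terminal Gordon value at t=5 with g = 0.0332; discount at r = 0.081.
D_1 = 6.8911
D_2 = 8.0350
D_3 = 8.8578
D_4 = 9.7648
D_5 = 10.7647
TV_5 = 11.1221/(0.081−0.0332) = 232.6798
P₀ = Σ Dₜ/(1+r)ᵗ + TV_5/(1+r)^5 = 192.3330

$192.33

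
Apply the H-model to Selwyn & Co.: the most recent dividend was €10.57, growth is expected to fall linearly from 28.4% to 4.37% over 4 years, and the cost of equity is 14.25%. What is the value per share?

H-model: P₀ = D₀[(1+g_L) + H(g_S−g_L)]/(r−g_L), with H = 4/2 = 2.
P₀ = 10.57 × [(1+0.0437) + 2×(0.284−0.0437)] / (0.1425−0.0437)
   = 10.57 × 1.5243 / 0.0988 = 163.0754

€163.08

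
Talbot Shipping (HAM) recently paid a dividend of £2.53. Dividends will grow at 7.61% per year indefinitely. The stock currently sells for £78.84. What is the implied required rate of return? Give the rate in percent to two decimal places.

11.06%

Rearranging the constant-growth DDM: r = D₁/P₀ + g.
D₁ = 2.53 × (1 + 0.0761) = 2.7225.
r = 2.7225 / 78.84 + 0.0761 = 0.03453 + 0.0761 = 0.11063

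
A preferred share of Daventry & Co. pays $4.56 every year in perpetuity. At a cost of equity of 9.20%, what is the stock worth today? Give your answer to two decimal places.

Zero-growth DDM (perpetuity): P₀ = D/r = 4.56 / 0.092 = 49.5652

$49.57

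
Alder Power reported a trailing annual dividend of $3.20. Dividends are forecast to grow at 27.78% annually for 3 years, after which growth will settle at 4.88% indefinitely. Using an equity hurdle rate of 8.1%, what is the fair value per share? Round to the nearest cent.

$185.69

Two-stage DDM. Project D₁…D_3 at 0.2778, terminal growth 0.0488, discount at r = 0.081.
D_1 = 4.0890
D_2 = 5.2249
D_3 = 6.6763
Terminal value at t=3: TV = D_4/(r−g) = 7.0021/(0.081−0.0488) = 217.4580
P₀ = 4.0890/(1+0.081)^1 + 5.2249/(1+0.081)^2 + 6.6763/(1+0.081)^3 + 217.4580/(1+0.081)^3 = 185.6855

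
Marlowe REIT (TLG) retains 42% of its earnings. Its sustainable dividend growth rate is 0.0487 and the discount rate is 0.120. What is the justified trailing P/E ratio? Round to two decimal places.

8.53

Payout ratio b = 1 − 0.42 = 0.58.
Justified trailing P/E = b(1+g)/(r−g) = 0.58×(1+0.0487)/(0.12−0.0487) = 8.5308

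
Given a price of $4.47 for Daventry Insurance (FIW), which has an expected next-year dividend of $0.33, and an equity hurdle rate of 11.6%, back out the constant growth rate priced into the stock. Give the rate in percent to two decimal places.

4.22%

From P₀ = D₁/(r − g), the implied growth is g = r − D₁/P₀.
g = 0.116 − 0.33/4.47 = 0.116 − 0.07383 = 0.04217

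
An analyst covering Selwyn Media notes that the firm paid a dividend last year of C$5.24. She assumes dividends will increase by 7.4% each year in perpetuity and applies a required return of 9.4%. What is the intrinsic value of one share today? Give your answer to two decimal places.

Gordon growth model: P₀ = D₁/(r − g). D₁ = 5.24 × (1 + 0.074) = 5.6278.
P₀ = 5.6278 / (0.094 − 0.074) = 5.6278 / 0.02 = 281.3880

C$281.39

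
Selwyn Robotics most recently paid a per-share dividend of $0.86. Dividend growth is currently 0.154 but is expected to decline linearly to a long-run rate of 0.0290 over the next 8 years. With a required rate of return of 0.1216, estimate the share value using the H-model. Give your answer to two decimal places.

$14.20

H-model: P₀ = D₀[(1+g_L) + H(g_S−g_L)]/(r−g_L), with H = 8/2 = 4.
P₀ = 0.86 × [(1+0.029) + 4×(0.154−0.029)] / (0.1216−0.029)
   = 0.86 × 1.5290 / 0.0926 = 14.2002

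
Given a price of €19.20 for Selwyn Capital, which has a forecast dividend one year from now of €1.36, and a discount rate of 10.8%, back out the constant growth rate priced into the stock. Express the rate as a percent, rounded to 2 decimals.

3.72%

From P₀ = D₁/(r − g), the implied growth is g = r − D₁/P₀.
g = 0.108 − 1.36/19.20 = 0.108 − 0.07083 = 0.03717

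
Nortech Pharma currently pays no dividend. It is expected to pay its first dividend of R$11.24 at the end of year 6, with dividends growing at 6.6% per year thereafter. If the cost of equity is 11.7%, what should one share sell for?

R$126.74

Deferred-dividend DDM. At t=5 the remaining stream is a growing perpetuity with first payment D_6 = 11.24.
V_5 = D_6/(r−g) = 11.24/(0.117−0.066) = 220.3922
P₀ = V_5/(1+r)^5 = 220.3922/(1+0.117)^5 = 126.7448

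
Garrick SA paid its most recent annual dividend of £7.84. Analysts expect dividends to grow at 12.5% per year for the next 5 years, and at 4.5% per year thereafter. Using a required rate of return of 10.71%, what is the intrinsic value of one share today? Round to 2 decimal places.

£184.09

Two-stage DDM. Project D₁…D_5 at 0.125, terminal growth 0.045, discount at r = 0.1071.
D_1 = 8.8200
D_2 = 9.9225
D_3 = 11.1628
D_4 = 12.5582
D_5 = 14.1279
Terminal value at t=5: TV = D_6/(r−g) = 14.7637/(0.1071−0.045) = 237.7406
P₀ = 8.8200/(1+0.1071)^1 + 9.9225/(1+0.1071)^2 + 11.1628/(1+0.1071)^3 + 12.5582/(1+0.1071)^4 + 14.1279/(1+0.1071)^5 + 237.7406/(1+0.1071)^5 = 184.0879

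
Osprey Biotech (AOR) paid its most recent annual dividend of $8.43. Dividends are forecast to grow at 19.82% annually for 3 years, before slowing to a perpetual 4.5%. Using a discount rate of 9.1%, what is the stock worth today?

Two-stage DDM. Project D₁…D_3 at 0.1982, terminal growth 0.045, discount at r = 0.091.
D_1 = 10.1008
D_2 = 12.1028
D_3 = 14.5016
Terminal value at t=3: TV = D_4/(r−g) = 15.1542/(0.091−0.045) = 329.4382
P₀ = 10.1008/(1+0.091)^1 + 12.1028/(1+0.091)^2 + 14.5016/(1+0.091)^3 + 329.4382/(1+0.091)^3 = 284.2814

$284.28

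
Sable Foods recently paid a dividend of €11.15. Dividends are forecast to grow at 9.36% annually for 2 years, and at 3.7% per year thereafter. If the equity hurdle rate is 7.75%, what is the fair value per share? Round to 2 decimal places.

€316.89

Two-stage DDM. Project D₁…D_2 at 0.0936, terminal growth 0.037, discount at r = 0.0775.
D_1 = 12.1936
D_2 = 13.3350
Terminal value at t=2: TV = D_3/(r−g) = 13.8284/(0.0775−0.037) = 341.4409
P₀ = 12.1936/(1+0.0775)^1 + 13.3350/(1+0.0775)^2 + 341.4409/(1+0.0775)^2 = 316.8928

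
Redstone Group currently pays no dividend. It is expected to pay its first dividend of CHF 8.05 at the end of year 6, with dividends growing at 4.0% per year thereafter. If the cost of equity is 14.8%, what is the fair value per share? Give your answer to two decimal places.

Deferred-dividend DDM. At t=5 the remaining stream is a growing perpetuity with first payment D_6 = 8.05.
V_5 = D_6/(r−g) = 8.05/(0.148−0.04) = 74.5370
P₀ = V_5/(1+r)^5 = 74.5370/(1+0.148)^5 = 37.3820

CHF 37.38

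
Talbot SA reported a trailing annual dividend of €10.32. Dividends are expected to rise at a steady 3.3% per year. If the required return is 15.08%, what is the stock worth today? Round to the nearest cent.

€90.50

Gordon growth model: P₀ = D₁/(r − g). D₁ = 10.32 × (1 + 0.033) = 10.6606.
P₀ = 10.6606 / (0.1508 − 0.033) = 10.6606 / 0.1178 = 90.4971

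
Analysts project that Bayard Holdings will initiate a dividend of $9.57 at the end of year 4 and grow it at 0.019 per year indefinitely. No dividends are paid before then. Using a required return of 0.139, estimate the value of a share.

$53.97

Deferred-dividend DDM. At t=3 the remaining stream is a growing perpetuity with first payment D_4 = 9.57.
V_3 = D_4/(r−g) = 9.57/(0.139−0.019) = 79.7500
P₀ = V_3/(1+r)^3 = 79.7500/(1+0.139)^3 = 53.9709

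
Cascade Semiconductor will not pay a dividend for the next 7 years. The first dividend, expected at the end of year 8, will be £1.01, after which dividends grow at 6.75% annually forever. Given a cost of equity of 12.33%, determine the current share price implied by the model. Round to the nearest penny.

£8.02

Deferred-dividend DDM. At t=7 the remaining stream is a growing perpetuity with first payment D_8 = 1.01.
V_7 = D_8/(r−g) = 1.01/(0.1233−0.0675) = 18.1004
P₀ = V_7/(1+r)^7 = 18.1004/(1+0.1233)^7 = 8.0208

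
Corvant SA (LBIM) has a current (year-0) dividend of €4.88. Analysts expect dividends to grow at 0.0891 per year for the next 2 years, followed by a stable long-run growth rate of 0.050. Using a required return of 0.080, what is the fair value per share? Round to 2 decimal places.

€183.57

Two-stage DDM. Project D₁…D_2 at 0.0891, terminal growth 0.05, discount at r = 0.08.
D_1 = 5.3148
D_2 = 5.7884
Terminal value at t=2: TV = D_3/(r−g) = 6.0778/(0.08−0.05) = 202.5925
P₀ = 5.3148/(1+0.08)^1 + 5.7884/(1+0.08)^2 + 202.5925/(1+0.08)^2 = 183.5741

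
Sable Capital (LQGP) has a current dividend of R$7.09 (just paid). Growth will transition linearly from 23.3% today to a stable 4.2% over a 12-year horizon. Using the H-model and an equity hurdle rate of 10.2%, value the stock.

H-model: P₀ = D₀[(1+g_L) + H(g_S−g_L)]/(r−g_L), with H = 12/2 = 6.
P₀ = 7.09 × [(1+0.042) + 6×(0.233−0.042)] / (0.102−0.042)
   = 7.09 × 2.1880 / 0.06 = 258.5487

R$258.55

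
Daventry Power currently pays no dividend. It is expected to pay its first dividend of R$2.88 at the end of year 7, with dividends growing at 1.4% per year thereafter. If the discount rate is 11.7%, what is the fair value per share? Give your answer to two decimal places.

R$14.40

Deferred-dividend DDM. At t=6 the remaining stream is a growing perpetuity with first payment D_7 = 2.88.
V_6 = D_7/(r−g) = 2.88/(0.117−0.014) = 27.9612
P₀ = V_6/(1+r)^6 = 27.9612/(1+0.117)^6 = 14.3958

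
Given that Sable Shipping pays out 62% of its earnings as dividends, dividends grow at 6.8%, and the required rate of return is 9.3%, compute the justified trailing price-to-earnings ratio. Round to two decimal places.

Justified trailing P/E = b(1+g)/(r−g) = 0.62×(1+0.068)/(0.093−0.068) = 26.4864

26.49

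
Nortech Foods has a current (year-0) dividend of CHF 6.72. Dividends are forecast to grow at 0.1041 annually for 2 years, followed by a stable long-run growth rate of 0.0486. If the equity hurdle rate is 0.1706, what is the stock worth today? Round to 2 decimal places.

Two-stage DDM. Project D₁…D_2 at 0.1041, terminal growth 0.0486, discount at r = 0.1706.
D_1 = 7.4196
D_2 = 8.1919
Terminal value at t=2: TV = D_3/(r−g) = 8.5901/(0.1706−0.0486) = 70.4103
P₀ = 7.4196/(1+0.1706)^1 + 8.1919/(1+0.1706)^2 + 70.4103/(1+0.1706)^2 = 63.6994

CHF 63.70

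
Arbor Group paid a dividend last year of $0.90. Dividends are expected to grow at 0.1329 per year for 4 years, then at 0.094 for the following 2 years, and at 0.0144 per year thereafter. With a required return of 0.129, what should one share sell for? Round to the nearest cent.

Three-stage DDM. Project D₁…D_6; terminal Gordon value at t=6 with g = 0.0144; discount at r = 0.129.
D_1 = 1.0196
D_2 = 1.1551
D_3 = 1.3086
D_4 = 1.4825
D_5 = 1.6219
D_6 = 1.7744
TV_6 = 1.7999/(0.129−0.0144) = 15.7061
P₀ = Σ Dₜ/(1+r)ᵗ + TV_6/(1+r)^6 = 12.9563

$12.96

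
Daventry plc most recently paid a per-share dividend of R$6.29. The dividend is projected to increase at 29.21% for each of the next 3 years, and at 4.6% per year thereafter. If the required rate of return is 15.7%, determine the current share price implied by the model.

Two-stage DDM. Project D₁…D_3 at 0.2921, terminal growth 0.046, discount at r = 0.157.
D_1 = 8.1273
D_2 = 10.5013
D_3 = 13.5687
Terminal value at t=3: TV = D_4/(r−g) = 14.1929/(0.157−0.046) = 127.8638
P₀ = 8.1273/(1+0.157)^1 + 10.5013/(1+0.157)^2 + 13.5687/(1+0.157)^3 + 127.8638/(1+0.157)^3 = 106.1857

R$106.19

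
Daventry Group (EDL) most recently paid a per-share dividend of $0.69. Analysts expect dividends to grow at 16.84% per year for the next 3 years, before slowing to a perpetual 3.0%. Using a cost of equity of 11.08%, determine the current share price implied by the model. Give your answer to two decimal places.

Two-stage DDM. Project D₁…D_3 at 0.1684, terminal growth 0.03, discount at r = 0.1108.
D_1 = 0.8062
D_2 = 0.9420
D_3 = 1.1006
Terminal value at t=3: TV = D_4/(r−g) = 1.1336/(0.1108−0.03) = 14.0297
P₀ = 0.8062/(1+0.1108)^1 + 0.9420/(1+0.1108)^2 + 1.1006/(1+0.1108)^3 + 14.0297/(1+0.1108)^3 = 12.5285

$12.53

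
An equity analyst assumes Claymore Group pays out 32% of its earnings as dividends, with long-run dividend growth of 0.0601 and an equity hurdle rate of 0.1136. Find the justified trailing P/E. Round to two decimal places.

6.34

Justified trailing P/E = b(1+g)/(r−g) = 0.32×(1+0.0601)/(0.1136−0.0601) = 6.3408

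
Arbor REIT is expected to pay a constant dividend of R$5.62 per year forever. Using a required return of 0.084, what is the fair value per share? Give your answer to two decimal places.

R$66.90

Zero-growth DDM (perpetuity): P₀ = D/r = 5.62 / 0.084 = 66.9048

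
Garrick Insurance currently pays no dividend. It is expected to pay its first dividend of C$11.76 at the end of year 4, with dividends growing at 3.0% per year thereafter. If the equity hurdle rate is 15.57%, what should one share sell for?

Deferred-dividend DDM. At t=3 the remaining stream is a growing perpetuity with first payment D_4 = 11.76.
V_3 = D_4/(r−g) = 11.76/(0.1557−0.03) = 93.5561
P₀ = V_3/(1+r)^3 = 93.5561/(1+0.1557)^3 = 60.6089

C$60.61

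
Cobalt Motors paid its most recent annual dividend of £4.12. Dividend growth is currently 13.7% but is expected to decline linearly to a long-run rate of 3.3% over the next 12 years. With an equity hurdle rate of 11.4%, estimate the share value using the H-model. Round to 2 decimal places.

£84.28

H-model: P₀ = D₀[(1+g_L) + H(g_S−g_L)]/(r−g_L), with H = 12/2 = 6.
P₀ = 4.12 × [(1+0.033) + 6×(0.137−0.033)] / (0.114−0.033)
   = 4.12 × 1.6570 / 0.081 = 84.2820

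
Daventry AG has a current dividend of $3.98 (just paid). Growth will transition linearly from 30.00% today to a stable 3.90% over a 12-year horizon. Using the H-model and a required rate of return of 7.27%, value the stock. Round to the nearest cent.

$307.65

H-model: P₀ = D₀[(1+g_L) + H(g_S−g_L)]/(r−g_L), with H = 12/2 = 6.
P₀ = 3.98 × [(1+0.039) + 6×(0.3−0.039)] / (0.0727−0.039)
   = 3.98 × 2.6050 / 0.0337 = 307.6528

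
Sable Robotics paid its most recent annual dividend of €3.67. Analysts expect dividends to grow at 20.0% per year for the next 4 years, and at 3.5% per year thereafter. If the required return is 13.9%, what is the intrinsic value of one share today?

Two-stage DDM. Project D₁…D_4 at 0.2, terminal growth 0.035, discount at r = 0.139.
D_1 = 4.4040
D_2 = 5.2848
D_3 = 6.3418
D_4 = 7.6101
Terminal value at t=4: TV = D_5/(r−g) = 7.8765/(0.139−0.035) = 75.7352
P₀ = 4.4040/(1+0.139)^1 + 5.2848/(1+0.139)^2 + 6.3418/(1+0.139)^3 + 7.6101/(1+0.139)^4 + 75.7352/(1+0.139)^4 = 61.7526

€61.75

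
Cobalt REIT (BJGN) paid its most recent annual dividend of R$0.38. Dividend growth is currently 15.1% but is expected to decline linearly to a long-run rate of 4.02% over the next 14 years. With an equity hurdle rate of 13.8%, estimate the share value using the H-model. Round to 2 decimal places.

R$7.06

H-model: P₀ = D₀[(1+g_L) + H(g_S−g_L)]/(r−g_L), with H = 14/2 = 7.
P₀ = 0.38 × [(1+0.0402) + 7×(0.151−0.0402)] / (0.138−0.0402)
   = 0.38 × 1.8158 / 0.0978 = 7.0553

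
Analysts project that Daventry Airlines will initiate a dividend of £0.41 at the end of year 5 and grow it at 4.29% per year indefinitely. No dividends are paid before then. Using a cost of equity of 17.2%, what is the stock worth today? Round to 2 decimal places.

£1.68

Deferred-dividend DDM. At t=4 the remaining stream is a growing perpetuity with first payment D_5 = 0.41.
V_4 = D_5/(r−g) = 0.41/(0.172−0.0429) = 3.1758
P₀ = V_4/(1+r)^4 = 3.1758/(1+0.172)^4 = 1.6832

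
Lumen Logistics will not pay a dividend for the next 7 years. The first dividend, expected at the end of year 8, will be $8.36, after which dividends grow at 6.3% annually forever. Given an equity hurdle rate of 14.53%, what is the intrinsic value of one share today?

Deferred-dividend DDM. At t=7 the remaining stream is a growing perpetuity with first payment D_8 = 8.36.
V_7 = D_8/(r−g) = 8.36/(0.1453−0.063) = 101.5796
P₀ = V_7/(1+r)^7 = 101.5796/(1+0.1453)^7 = 39.2981

$39.30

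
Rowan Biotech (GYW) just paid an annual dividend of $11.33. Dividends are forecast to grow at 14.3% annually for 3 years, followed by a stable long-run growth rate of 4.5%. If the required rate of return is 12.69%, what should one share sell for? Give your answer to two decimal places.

Two-stage DDM. Project D₁…D_3 at 0.143, terminal growth 0.045, discount at r = 0.1269.
D_1 = 12.9502
D_2 = 14.8021
D_3 = 16.9188
Terminal value at t=3: TV = D_4/(r−g) = 17.6801/(0.1269−0.045) = 215.8743
P₀ = 12.9502/(1+0.1269)^1 + 14.8021/(1+0.1269)^2 + 16.9188/(1+0.1269)^3 + 215.8743/(1+0.1269)^3 = 185.8204

$185.82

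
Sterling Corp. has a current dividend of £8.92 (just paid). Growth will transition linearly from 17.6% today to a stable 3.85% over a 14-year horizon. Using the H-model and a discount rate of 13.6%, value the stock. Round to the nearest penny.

£183.07

H-model: P₀ = D₀[(1+g_L) + H(g_S−g_L)]/(r−g_L), with H = 14/2 = 7.
P₀ = 8.92 × [(1+0.0385) + 7×(0.176−0.0385)] / (0.136−0.0385)
   = 8.92 × 2.0010 / 0.0975 = 183.0658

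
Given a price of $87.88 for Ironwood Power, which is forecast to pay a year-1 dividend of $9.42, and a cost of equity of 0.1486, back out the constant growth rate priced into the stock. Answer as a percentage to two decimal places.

4.14%

From P₀ = D₁/(r − g), the implied growth is g = r − D₁/P₀.
g = 0.1486 − 9.42/87.88 = 0.1486 − 0.10719 = 0.04141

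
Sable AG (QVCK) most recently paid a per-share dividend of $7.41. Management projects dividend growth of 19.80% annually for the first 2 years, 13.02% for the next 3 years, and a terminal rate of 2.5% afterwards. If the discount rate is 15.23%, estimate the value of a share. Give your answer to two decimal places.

Three-stage DDM. Project D₁…D_5; terminal Gordon value at t=5 with g = 0.025; discount at r = 0.1523.
D_1 = 8.8772
D_2 = 10.6349
D_3 = 12.0195
D_4 = 13.5845
D_5 = 15.3532
TV_5 = 15.7370/(0.1523−0.025) = 123.6213
P₀ = Σ Dₜ/(1+r)ᵗ + TV_5/(1+r)^5 = 99.6823

$99.68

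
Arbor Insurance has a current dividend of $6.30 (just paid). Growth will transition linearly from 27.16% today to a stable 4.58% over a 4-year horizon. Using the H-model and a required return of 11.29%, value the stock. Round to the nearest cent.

$140.59

H-model: P₀ = D₀[(1+g_L) + H(g_S−g_L)]/(r−g_L), with H = 4/2 = 2.
P₀ = 6.30 × [(1+0.0458) + 2×(0.2716−0.0458)] / (0.1129−0.0458)
   = 6.30 × 1.4974 / 0.0671 = 140.5905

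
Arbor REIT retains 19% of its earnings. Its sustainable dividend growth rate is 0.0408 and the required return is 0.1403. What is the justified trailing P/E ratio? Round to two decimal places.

Payout ratio b = 1 − 0.19 = 0.81.
Justified trailing P/E = b(1+g)/(r−g) = 0.81×(1+0.0408)/(0.1403−0.0408) = 8.4728

8.47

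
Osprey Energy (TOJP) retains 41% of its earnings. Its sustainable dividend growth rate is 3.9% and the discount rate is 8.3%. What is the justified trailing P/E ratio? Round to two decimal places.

Payout ratio b = 1 − 0.41 = 0.59.
Justified trailing P/E = b(1+g)/(r−g) = 0.59×(1+0.039)/(0.083−0.039) = 13.9320

13.93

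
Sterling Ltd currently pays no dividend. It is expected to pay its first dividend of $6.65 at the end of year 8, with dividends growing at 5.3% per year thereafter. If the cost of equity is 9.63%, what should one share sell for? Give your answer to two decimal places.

Deferred-dividend DDM. At t=7 the remaining stream is a growing perpetuity with first payment D_8 = 6.65.
V_7 = D_8/(r−g) = 6.65/(0.0963−0.053) = 153.5797
P₀ = V_7/(1+r)^7 = 153.5797/(1+0.0963)^7 = 80.6915

$80.69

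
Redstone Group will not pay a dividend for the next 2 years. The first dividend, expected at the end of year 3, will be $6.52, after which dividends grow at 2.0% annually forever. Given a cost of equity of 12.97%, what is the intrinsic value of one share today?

$46.57

Deferred-dividend DDM. At t=2 the remaining stream is a growing perpetuity with first payment D_3 = 6.52.
V_2 = D_3/(r−g) = 6.52/(0.1297−0.02) = 59.4348
P₀ = V_2/(1+r)^2 = 59.4348/(1+0.1297)^2 = 46.5709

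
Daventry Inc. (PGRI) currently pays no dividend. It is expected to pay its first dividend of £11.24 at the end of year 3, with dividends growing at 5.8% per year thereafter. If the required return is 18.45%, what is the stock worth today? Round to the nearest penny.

Deferred-dividend DDM. At t=2 the remaining stream is a growing perpetuity with first payment D_3 = 11.24.
V_2 = D_3/(r−g) = 11.24/(0.1845−0.058) = 88.8538
P₀ = V_2/(1+r)^2 = 88.8538/(1+0.1845)^2 = 63.3294

£63.33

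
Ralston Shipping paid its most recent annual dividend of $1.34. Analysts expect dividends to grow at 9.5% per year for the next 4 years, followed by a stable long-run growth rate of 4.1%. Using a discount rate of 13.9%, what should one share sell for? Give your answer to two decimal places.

Two-stage DDM. Project D₁…D_4 at 0.095, terminal growth 0.041, discount at r = 0.139.
D_1 = 1.4673
D_2 = 1.6067
D_3 = 1.7593
D_4 = 1.9265
Terminal value at t=4: TV = D_5/(r−g) = 2.0055/(0.139−0.041) = 20.4638
P₀ = 1.4673/(1+0.139)^1 + 1.6067/(1+0.139)^2 + 1.7593/(1+0.139)^3 + 1.9265/(1+0.139)^4 + 20.4638/(1+0.139)^4 = 17.0208

$17.02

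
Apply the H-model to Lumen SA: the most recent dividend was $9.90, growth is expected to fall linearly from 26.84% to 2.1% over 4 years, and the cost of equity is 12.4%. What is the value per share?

$145.69

H-model: P₀ = D₀[(1+g_L) + H(g_S−g_L)]/(r−g_L), with H = 4/2 = 2.
P₀ = 9.90 × [(1+0.021) + 2×(0.2684−0.021)] / (0.124−0.021)
   = 9.90 × 1.5158 / 0.103 = 145.6934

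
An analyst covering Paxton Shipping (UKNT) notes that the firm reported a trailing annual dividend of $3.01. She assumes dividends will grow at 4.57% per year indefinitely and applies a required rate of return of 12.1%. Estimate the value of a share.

Gordon growth model: P₀ = D₁/(r − g). D₁ = 3.01 × (1 + 0.0457) = 3.1476.
P₀ = 3.1476 / (0.121 − 0.0457) = 3.1476 / 0.0753 = 41.8002

$41.80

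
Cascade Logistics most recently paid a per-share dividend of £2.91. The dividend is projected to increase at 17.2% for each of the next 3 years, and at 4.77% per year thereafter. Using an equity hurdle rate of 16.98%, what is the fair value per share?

Two-stage DDM. Project D₁…D_3 at 0.172, terminal growth 0.0477, discount at r = 0.1698.
D_1 = 3.4105
D_2 = 3.9971
D_3 = 4.6846
Terminal value at t=3: TV = D_4/(r−g) = 4.9081/(0.1698−0.0477) = 40.1973
P₀ = 3.4105/(1+0.1698)^1 + 3.9971/(1+0.1698)^2 + 4.6846/(1+0.1698)^3 + 40.1973/(1+0.1698)^3 = 33.8738

£33.87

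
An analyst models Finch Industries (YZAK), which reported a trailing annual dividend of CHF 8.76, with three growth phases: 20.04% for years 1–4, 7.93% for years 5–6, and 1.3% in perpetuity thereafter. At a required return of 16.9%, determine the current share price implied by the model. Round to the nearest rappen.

Three-stage DDM. Project D₁…D_6; terminal Gordon value at t=6 with g = 0.013; discount at r = 0.169.
D_1 = 10.5155
D_2 = 12.6228
D_3 = 15.1524
D_4 = 18.1890
D_5 = 19.6314
D_6 = 21.1881
TV_6 = 21.4636/(0.169−0.013) = 137.5870
P₀ = Σ Dₜ/(1+r)ᵗ + TV_6/(1+r)^6 = 108.6645

CHF 108.66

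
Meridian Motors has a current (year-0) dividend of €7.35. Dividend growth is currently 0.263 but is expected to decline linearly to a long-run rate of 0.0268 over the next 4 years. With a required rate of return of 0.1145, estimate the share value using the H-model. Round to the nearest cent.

€125.65

H-model: P₀ = D₀[(1+g_L) + H(g_S−g_L)]/(r−g_L), with H = 4/2 = 2.
P₀ = 7.35 × [(1+0.0268) + 2×(0.263−0.0268)] / (0.1145−0.0268)
   = 7.35 × 1.4992 / 0.0877 = 125.6456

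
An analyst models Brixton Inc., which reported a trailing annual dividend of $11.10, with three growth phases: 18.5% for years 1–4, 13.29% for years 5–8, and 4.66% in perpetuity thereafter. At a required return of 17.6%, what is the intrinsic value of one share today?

Three-stage DDM. Project D₁…D_8; terminal Gordon value at t=8 with g = 0.0466; discount at r = 0.176.
D_1 = 13.1535
D_2 = 15.5869
D_3 = 18.4705
D_4 = 21.8875
D_5 = 24.7964
D_6 = 28.0918
D_7 = 31.8252
D_8 = 36.0548
TV_8 = 37.7349/(0.176−0.0466) = 291.6145
P₀ = Σ Dₜ/(1+r)ᵗ + TV_8/(1+r)^8 = 166.7046

$166.70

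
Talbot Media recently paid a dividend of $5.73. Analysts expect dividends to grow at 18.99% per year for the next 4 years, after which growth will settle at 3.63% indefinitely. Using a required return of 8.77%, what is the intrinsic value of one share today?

$194.29

Two-stage DDM. Project D₁…D_4 at 0.1899, terminal growth 0.0363, discount at r = 0.0877.
D_1 = 6.8181
D_2 = 8.1129
D_3 = 9.6535
D_4 = 11.4867
Terminal value at t=4: TV = D_5/(r−g) = 11.9037/(0.0877−0.0363) = 231.5895
P₀ = 6.8181/(1+0.0877)^1 + 8.1129/(1+0.0877)^2 + 9.6535/(1+0.0877)^3 + 11.4867/(1+0.0877)^4 + 231.5895/(1+0.0877)^4 = 194.2899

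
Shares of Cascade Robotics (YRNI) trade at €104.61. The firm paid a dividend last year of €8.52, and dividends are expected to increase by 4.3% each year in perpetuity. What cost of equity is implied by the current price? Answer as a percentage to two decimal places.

12.79%

Rearranging the constant-growth DDM: r = D₁/P₀ + g.
D₁ = 8.52 × (1 + 0.043) = 8.8864.
r = 8.8864 / 104.61 + 0.043 = 0.08495 + 0.043 = 0.12795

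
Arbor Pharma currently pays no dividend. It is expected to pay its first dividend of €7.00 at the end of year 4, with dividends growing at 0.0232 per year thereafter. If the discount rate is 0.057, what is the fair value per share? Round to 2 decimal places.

Deferred-dividend DDM. At t=3 the remaining stream is a growing perpetuity with first payment D_4 = 7.00.
V_3 = D_4/(r−g) = 7.00/(0.057−0.0232) = 207.1006
P₀ = V_3/(1+r)^3 = 207.1006/(1+0.057)^3 = 175.3704

€175.37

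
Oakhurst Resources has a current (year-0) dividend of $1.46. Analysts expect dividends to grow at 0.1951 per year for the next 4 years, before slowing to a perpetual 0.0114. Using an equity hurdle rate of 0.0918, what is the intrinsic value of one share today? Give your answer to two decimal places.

$33.73

Two-stage DDM. Project D₁…D_4 at 0.1951, terminal growth 0.0114, discount at r = 0.0918.
D_1 = 1.7448
D_2 = 2.0853
D_3 = 2.4921
D_4 = 2.9783
Terminal value at t=4: TV = D_5/(r−g) = 3.0123/(0.0918−0.0114) = 37.4659
P₀ = 1.7448/(1+0.0918)^1 + 2.0853/(1+0.0918)^2 + 2.4921/(1+0.0918)^3 + 2.9783/(1+0.0918)^4 + 37.4659/(1+0.0918)^4 = 33.7256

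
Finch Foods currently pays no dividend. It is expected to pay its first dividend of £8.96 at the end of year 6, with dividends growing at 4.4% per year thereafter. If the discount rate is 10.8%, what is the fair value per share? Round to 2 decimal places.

Deferred-dividend DDM. At t=5 the remaining stream is a growing perpetuity with first payment D_6 = 8.96.
V_5 = D_6/(r−g) = 8.96/(0.108−0.044) = 140.0000
P₀ = V_5/(1+r)^5 = 140.0000/(1+0.108)^5 = 83.8357

£83.84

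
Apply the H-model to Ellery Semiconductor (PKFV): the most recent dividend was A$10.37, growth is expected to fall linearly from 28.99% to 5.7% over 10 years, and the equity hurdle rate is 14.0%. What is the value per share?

H-model: P₀ = D₀[(1+g_L) + H(g_S−g_L)]/(r−g_L), with H = 10/2 = 5.
P₀ = 10.37 × [(1+0.057) + 5×(0.2899−0.057)] / (0.14−0.057)
   = 10.37 × 2.2215 / 0.083 = 277.5537

A$277.55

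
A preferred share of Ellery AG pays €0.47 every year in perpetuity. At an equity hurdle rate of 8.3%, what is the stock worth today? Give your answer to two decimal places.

€5.66

Zero-growth DDM (perpetuity): P₀ = D/r = 0.47 / 0.083 = 5.6627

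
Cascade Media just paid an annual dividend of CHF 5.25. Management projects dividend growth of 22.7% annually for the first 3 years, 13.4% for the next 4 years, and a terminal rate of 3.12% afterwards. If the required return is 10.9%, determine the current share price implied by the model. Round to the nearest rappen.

CHF 152.46

Three-stage DDM. Project D₁…D_7; terminal Gordon value at t=7 with g = 0.0312; discount at r = 0.109.
D_1 = 6.4417
D_2 = 7.9040
D_3 = 9.6982
D_4 = 10.9978
D_5 = 12.4715
D_6 = 14.1427
D_7 = 16.0378
TV_7 = 16.5382/(0.109−0.0312) = 212.5732
P₀ = Σ Dₜ/(1+r)ᵗ + TV_7/(1+r)^7 = 152.4628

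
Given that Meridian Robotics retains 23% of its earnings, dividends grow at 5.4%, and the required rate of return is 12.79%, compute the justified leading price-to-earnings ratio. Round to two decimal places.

Payout ratio b = 1 − 0.23 = 0.77.
Justified leading P/E = b/(r−g) = 0.77/(0.1279−0.054) = 10.4195

10.42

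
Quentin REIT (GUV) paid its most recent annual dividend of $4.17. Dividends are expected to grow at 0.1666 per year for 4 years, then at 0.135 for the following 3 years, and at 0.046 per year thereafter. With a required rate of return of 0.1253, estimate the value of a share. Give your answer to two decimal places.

Three-stage DDM. Project D₁…D_7; terminal Gordon value at t=7 with g = 0.046; discount at r = 0.1253.
D_1 = 4.8647
D_2 = 5.6752
D_3 = 6.6207
D_4 = 7.7237
D_5 = 8.7664
D_6 = 9.9498
D_7 = 11.2931
TV_7 = 11.8125/(0.1253−0.046) = 148.9601
P₀ = Σ Dₜ/(1+r)ᵗ + TV_7/(1+r)^7 = 98.1600

$98.16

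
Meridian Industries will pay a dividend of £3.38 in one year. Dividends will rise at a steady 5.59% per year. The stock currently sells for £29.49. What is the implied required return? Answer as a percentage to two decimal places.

17.05%

Rearranging the constant-growth DDM: r = D₁/P₀ + g.
r = 3.3800 / 29.49 + 0.0559 = 0.11462 + 0.0559 = 0.17052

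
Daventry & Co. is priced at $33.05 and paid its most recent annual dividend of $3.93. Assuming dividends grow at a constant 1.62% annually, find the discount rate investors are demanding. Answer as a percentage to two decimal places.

13.70%

Rearranging the constant-growth DDM: r = D₁/P₀ + g.
D₁ = 3.93 × (1 + 0.0162) = 3.9937.
r = 3.9937 / 33.05 + 0.0162 = 0.12084 + 0.0162 = 0.13704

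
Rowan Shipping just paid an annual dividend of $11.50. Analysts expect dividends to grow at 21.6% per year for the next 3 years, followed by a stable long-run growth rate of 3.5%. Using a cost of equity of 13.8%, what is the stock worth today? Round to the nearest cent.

$180.43

Two-stage DDM. Project D₁…D_3 at 0.216, terminal growth 0.035, discount at r = 0.138.
D_1 = 13.9840
D_2 = 17.0045
D_3 = 20.6775
Terminal value at t=3: TV = D_4/(r−g) = 21.4012/(0.138−0.035) = 207.7790
P₀ = 13.9840/(1+0.138)^1 + 17.0045/(1+0.138)^2 + 20.6775/(1+0.138)^3 + 207.7790/(1+0.138)^3 = 180.4348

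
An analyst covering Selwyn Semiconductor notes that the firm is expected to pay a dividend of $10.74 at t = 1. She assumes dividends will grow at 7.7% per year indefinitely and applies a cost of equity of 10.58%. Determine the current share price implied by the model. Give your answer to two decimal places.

$372.92

Gordon growth model: P₀ = D₁/(r − g), with D₁ = 10.74 given directly.
P₀ = 10.7400 / (0.1058 − 0.077) = 10.7400 / 0.0288 = 372.9167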